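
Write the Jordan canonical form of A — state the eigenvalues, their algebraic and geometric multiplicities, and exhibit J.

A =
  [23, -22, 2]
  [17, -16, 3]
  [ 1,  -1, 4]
J_1(1) ⊕ J_2(5)

The characteristic polynomial is
  det(x·I − A) = x^3 - 11*x^2 + 35*x - 25 = (x - 5)^2*(x - 1)

Eigenvalues and multiplicities (the geometric multiplicity of λ is n − rank(A − λI), which equals the number of Jordan blocks for λ):
  λ = 1: algebraic multiplicity = 1, geometric multiplicity = 1
  λ = 5: algebraic multiplicity = 2, geometric multiplicity = 1

Determining the block sizes for each eigenvalue:
  λ = 1: one block (gm = 1), so the single block has size am = 1 → block sizes [1]
  λ = 5: one block (gm = 1), so the single block has size am = 2 → block sizes [2]

Assembling the blocks gives a Jordan form
J =
  [1, 0, 0]
  [0, 5, 1]
  [0, 0, 5]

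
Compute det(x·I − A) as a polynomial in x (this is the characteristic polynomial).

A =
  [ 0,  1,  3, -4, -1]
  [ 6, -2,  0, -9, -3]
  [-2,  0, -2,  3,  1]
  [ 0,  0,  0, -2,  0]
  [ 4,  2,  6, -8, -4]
x^5 + 10*x^4 + 40*x^3 + 80*x^2 + 80*x + 32

Expanding det(x·I − A) (e.g. by cofactor expansion or by noting that A is similar to its Jordan form J, which has the same characteristic polynomial as A) gives
  χ_A(x) = x^5 + 10*x^4 + 40*x^3 + 80*x^2 + 80*x + 32
which factors as (x + 2)^5. The eigenvalues (with algebraic multiplicities) are λ = -2 with multiplicity 5.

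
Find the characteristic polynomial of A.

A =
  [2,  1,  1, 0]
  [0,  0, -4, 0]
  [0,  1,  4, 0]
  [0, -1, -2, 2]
x^4 - 8*x^3 + 24*x^2 - 32*x + 16

Expanding det(x·I − A) (e.g. by cofactor expansion or by noting that A is similar to its Jordan form J, which has the same characteristic polynomial as A) gives
  χ_A(x) = x^4 - 8*x^3 + 24*x^2 - 32*x + 16
which factors as (x - 2)^4. The eigenvalues (with algebraic multiplicities) are λ = 2 with multiplicity 4.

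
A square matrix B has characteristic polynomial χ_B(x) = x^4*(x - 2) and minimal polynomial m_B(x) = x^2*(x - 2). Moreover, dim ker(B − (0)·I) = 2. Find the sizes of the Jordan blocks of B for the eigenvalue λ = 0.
Block sizes for λ = 0: [2, 2]

Step 1 — from the characteristic polynomial, algebraic multiplicity of λ = 0 is 4. From dim ker(B − (0)·I) = 2, there are exactly 2 Jordan blocks for λ = 0.
Step 2 — from the minimal polynomial, the factor (x − 0)^2 tells us the largest block for λ = 0 has size 2.
Step 3 — with total size 4, 2 blocks, and largest block 2, the block sizes (in nonincreasing order) are [2, 2].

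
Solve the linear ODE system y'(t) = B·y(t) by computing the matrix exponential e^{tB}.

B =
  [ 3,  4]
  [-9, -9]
e^{tB} =
  [6*t*exp(-3*t) + exp(-3*t), 4*t*exp(-3*t)]
  [-9*t*exp(-3*t), -6*t*exp(-3*t) + exp(-3*t)]

Strategy: write B = P · J · P⁻¹ where J is a Jordan canonical form, so e^{tB} = P · e^{tJ} · P⁻¹, and e^{tJ} can be computed block-by-block.

B has Jordan form
J =
  [-3,  1]
  [ 0, -3]
(up to reordering of blocks).

Per-block formulas:
  For a 2×2 Jordan block J_2(-3): exp(t · J_2(-3)) = e^(-3t)·(I + t·N), where N is the 2×2 nilpotent shift.

After assembling e^{tJ} and conjugating by P, we get:

e^{tB} =
  [6*t*exp(-3*t) + exp(-3*t), 4*t*exp(-3*t)]
  [-9*t*exp(-3*t), -6*t*exp(-3*t) + exp(-3*t)]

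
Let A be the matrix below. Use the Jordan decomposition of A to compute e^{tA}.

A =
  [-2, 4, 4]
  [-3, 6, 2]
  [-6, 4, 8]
e^{tA} =
  [-6*t*exp(4*t) + exp(4*t), 4*t*exp(4*t), 4*t*exp(4*t)]
  [-3*t*exp(4*t), 2*t*exp(4*t) + exp(4*t), 2*t*exp(4*t)]
  [-6*t*exp(4*t), 4*t*exp(4*t), 4*t*exp(4*t) + exp(4*t)]

Strategy: write A = P · J · P⁻¹ where J is a Jordan canonical form, so e^{tA} = P · e^{tJ} · P⁻¹, and e^{tJ} can be computed block-by-block.

A has Jordan form
J =
  [4, 1, 0]
  [0, 4, 0]
  [0, 0, 4]
(up to reordering of blocks).

Per-block formulas:
  For a 2×2 Jordan block J_2(4): exp(t · J_2(4)) = e^(4t)·(I + t·N), where N is the 2×2 nilpotent shift.
  For a 1×1 block at λ = 4: exp(t · [4]) = [e^(4t)].

After assembling e^{tJ} and conjugating by P, we get:

e^{tA} =
  [-6*t*exp(4*t) + exp(4*t), 4*t*exp(4*t), 4*t*exp(4*t)]
  [-3*t*exp(4*t), 2*t*exp(4*t) + exp(4*t), 2*t*exp(4*t)]
  [-6*t*exp(4*t), 4*t*exp(4*t), 4*t*exp(4*t) + exp(4*t)]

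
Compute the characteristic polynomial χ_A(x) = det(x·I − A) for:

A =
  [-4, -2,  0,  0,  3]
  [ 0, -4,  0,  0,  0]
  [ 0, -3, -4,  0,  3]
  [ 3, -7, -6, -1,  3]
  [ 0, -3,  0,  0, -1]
x^5 + 14*x^4 + 73*x^3 + 172*x^2 + 176*x + 64

Expanding det(x·I − A) (e.g. by cofactor expansion or by noting that A is similar to its Jordan form J, which has the same characteristic polynomial as A) gives
  χ_A(x) = x^5 + 14*x^4 + 73*x^3 + 172*x^2 + 176*x + 64
which factors as (x + 1)^2*(x + 4)^3. The eigenvalues (with algebraic multiplicities) are λ = -4 with multiplicity 3, λ = -1 with multiplicity 2.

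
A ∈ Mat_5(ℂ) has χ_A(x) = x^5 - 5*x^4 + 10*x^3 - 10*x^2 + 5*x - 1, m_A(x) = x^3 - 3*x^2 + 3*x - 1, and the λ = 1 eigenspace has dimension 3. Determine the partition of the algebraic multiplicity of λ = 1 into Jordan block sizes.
Block sizes for λ = 1: [3, 1, 1]

Step 1 — from the characteristic polynomial, algebraic multiplicity of λ = 1 is 5. From dim ker(A − (1)·I) = 3, there are exactly 3 Jordan blocks for λ = 1.
Step 2 — from the minimal polynomial, the factor (x − 1)^3 tells us the largest block for λ = 1 has size 3.
Step 3 — with total size 5, 3 blocks, and largest block 3, the block sizes (in nonincreasing order) are [3, 1, 1].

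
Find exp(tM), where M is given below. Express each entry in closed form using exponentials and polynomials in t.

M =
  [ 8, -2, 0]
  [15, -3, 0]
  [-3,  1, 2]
e^{tM} =
  [6*exp(3*t) - 5*exp(2*t), -2*exp(3*t) + 2*exp(2*t), 0]
  [15*exp(3*t) - 15*exp(2*t), -5*exp(3*t) + 6*exp(2*t), 0]
  [-3*exp(3*t) + 3*exp(2*t), exp(3*t) - exp(2*t), exp(2*t)]

Strategy: write M = P · J · P⁻¹ where J is a Jordan canonical form, so e^{tM} = P · e^{tJ} · P⁻¹, and e^{tJ} can be computed block-by-block.

M has Jordan form
J =
  [2, 0, 0]
  [0, 2, 0]
  [0, 0, 3]
(up to reordering of blocks).

Per-block formulas:
  For a 1×1 block at λ = 3: exp(t · [3]) = [e^(3t)].
  For a 1×1 block at λ = 2: exp(t · [2]) = [e^(2t)].

After assembling e^{tJ} and conjugating by P, we get:

e^{tM} =
  [6*exp(3*t) - 5*exp(2*t), -2*exp(3*t) + 2*exp(2*t), 0]
  [15*exp(3*t) - 15*exp(2*t), -5*exp(3*t) + 6*exp(2*t), 0]
  [-3*exp(3*t) + 3*exp(2*t), exp(3*t) - exp(2*t), exp(2*t)]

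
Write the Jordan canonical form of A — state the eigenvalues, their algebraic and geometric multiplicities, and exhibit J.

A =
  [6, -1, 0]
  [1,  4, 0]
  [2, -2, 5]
J_2(5) ⊕ J_1(5)

The characteristic polynomial is
  det(x·I − A) = x^3 - 15*x^2 + 75*x - 125 = (x - 5)^3

Eigenvalues and multiplicities (the geometric multiplicity of λ is n − rank(A − λI), which equals the number of Jordan blocks for λ):
  λ = 5: algebraic multiplicity = 3, geometric multiplicity = 2

Determining the block sizes for each eigenvalue:
  λ = 5: 2 blocks summing to 3 forces exactly one block of size 2 and the rest size 1 → block sizes [2, 1]

Assembling the blocks gives a Jordan form
J =
  [5, 1, 0]
  [0, 5, 0]
  [0, 0, 5]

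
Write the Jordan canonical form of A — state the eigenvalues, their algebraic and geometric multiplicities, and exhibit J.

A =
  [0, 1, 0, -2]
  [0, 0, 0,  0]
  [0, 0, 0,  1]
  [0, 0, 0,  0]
J_2(0) ⊕ J_2(0)

The characteristic polynomial is
  det(x·I − A) = x^4

Eigenvalues and multiplicities (the geometric multiplicity of λ is n − rank(A − λI), which equals the number of Jordan blocks for λ):
  λ = 0: algebraic multiplicity = 4, geometric multiplicity = 2

Determining the block sizes for each eigenvalue:
  λ = 0: with am = 4 and gm = 2, the partition is not yet determined (e.g. several partitions of 4 into 2 parts exist). Let N = A − (0)·I. Computing rank(N^1) = 2, rank(N^2) = 0; the number of blocks of size ≥ j is rank(N^{j−1}) − rank(N^j), giving [2, 2]. So we have 2 block(s) of size 2 → block sizes [2, 2]

Assembling the blocks gives a Jordan form
J =
  [0, 1, 0, 0]
  [0, 0, 0, 0]
  [0, 0, 0, 1]
  [0, 0, 0, 0]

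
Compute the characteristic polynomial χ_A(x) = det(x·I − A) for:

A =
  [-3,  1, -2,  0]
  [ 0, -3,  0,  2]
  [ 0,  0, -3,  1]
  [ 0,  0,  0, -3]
x^4 + 12*x^3 + 54*x^2 + 108*x + 81

Expanding det(x·I − A) (e.g. by cofactor expansion or by noting that A is similar to its Jordan form J, which has the same characteristic polynomial as A) gives
  χ_A(x) = x^4 + 12*x^3 + 54*x^2 + 108*x + 81
which factors as (x + 3)^4. The eigenvalues (with algebraic multiplicities) are λ = -3 with multiplicity 4.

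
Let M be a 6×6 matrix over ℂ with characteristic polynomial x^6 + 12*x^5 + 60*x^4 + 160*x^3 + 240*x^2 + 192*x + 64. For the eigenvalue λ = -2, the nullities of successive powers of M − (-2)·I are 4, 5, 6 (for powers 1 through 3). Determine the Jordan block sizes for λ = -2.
Block sizes for λ = -2: [3, 1, 1, 1]

From the dimensions of kernels of powers, the number of Jordan blocks of size at least j is d_j − d_{j−1} where d_j = dim ker(N^j) (with d_0 = 0). Computing the differences gives [4, 1, 1].
The number of blocks of size exactly k is (#blocks of size ≥ k) − (#blocks of size ≥ k + 1), so the partition is: 3 block(s) of size 1, 1 block(s) of size 3.
In nonincreasing order the block sizes are [3, 1, 1, 1].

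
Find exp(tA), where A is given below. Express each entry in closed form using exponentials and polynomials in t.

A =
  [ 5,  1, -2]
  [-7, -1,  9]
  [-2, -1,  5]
e^{tA} =
  [t^2*exp(3*t)/2 + 2*t*exp(3*t) + exp(3*t), t*exp(3*t), t^2*exp(3*t)/2 - 2*t*exp(3*t)]
  [-2*t^2*exp(3*t) - 7*t*exp(3*t), -4*t*exp(3*t) + exp(3*t), -2*t^2*exp(3*t) + 9*t*exp(3*t)]
  [-t^2*exp(3*t)/2 - 2*t*exp(3*t), -t*exp(3*t), -t^2*exp(3*t)/2 + 2*t*exp(3*t) + exp(3*t)]

Strategy: write A = P · J · P⁻¹ where J is a Jordan canonical form, so e^{tA} = P · e^{tJ} · P⁻¹, and e^{tJ} can be computed block-by-block.

A has Jordan form
J =
  [3, 1, 0]
  [0, 3, 1]
  [0, 0, 3]
(up to reordering of blocks).

Per-block formulas:
  For a 3×3 Jordan block J_3(3): exp(t · J_3(3)) = e^(3t)·(I + t·N + (t^2/2)·N^2), where N is the 3×3 nilpotent shift.

After assembling e^{tJ} and conjugating by P, we get:

e^{tA} =
  [t^2*exp(3*t)/2 + 2*t*exp(3*t) + exp(3*t), t*exp(3*t), t^2*exp(3*t)/2 - 2*t*exp(3*t)]
  [-2*t^2*exp(3*t) - 7*t*exp(3*t), -4*t*exp(3*t) + exp(3*t), -2*t^2*exp(3*t) + 9*t*exp(3*t)]
  [-t^2*exp(3*t)/2 - 2*t*exp(3*t), -t*exp(3*t), -t^2*exp(3*t)/2 + 2*t*exp(3*t) + exp(3*t)]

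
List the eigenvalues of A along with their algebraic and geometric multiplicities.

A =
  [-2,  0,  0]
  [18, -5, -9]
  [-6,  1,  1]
λ = -2: alg = 3, geom = 2

Step 1 — factor the characteristic polynomial to read off the algebraic multiplicities:
  χ_A(x) = (x + 2)^3

Step 2 — compute geometric multiplicities via the rank-nullity identity g(λ) = n − rank(A − λI):
  rank(A − (-2)·I) = 1, so dim ker(A − (-2)·I) = n − 1 = 2

Summary:
  λ = -2: algebraic multiplicity = 3, geometric multiplicity = 2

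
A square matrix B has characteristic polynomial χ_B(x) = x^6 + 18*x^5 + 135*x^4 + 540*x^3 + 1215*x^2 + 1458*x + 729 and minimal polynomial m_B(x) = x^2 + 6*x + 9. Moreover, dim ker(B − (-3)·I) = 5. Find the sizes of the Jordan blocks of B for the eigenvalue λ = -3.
Block sizes for λ = -3: [2, 1, 1, 1, 1]

Step 1 — from the characteristic polynomial, algebraic multiplicity of λ = -3 is 6. From dim ker(B − (-3)·I) = 5, there are exactly 5 Jordan blocks for λ = -3.
Step 2 — from the minimal polynomial, the factor (x + 3)^2 tells us the largest block for λ = -3 has size 2.
Step 3 — with total size 6, 5 blocks, and largest block 2, the block sizes (in nonincreasing order) are [2, 1, 1, 1, 1].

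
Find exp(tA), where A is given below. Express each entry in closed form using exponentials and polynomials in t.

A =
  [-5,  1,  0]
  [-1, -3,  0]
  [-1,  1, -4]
e^{tA} =
  [-t*exp(-4*t) + exp(-4*t), t*exp(-4*t), 0]
  [-t*exp(-4*t), t*exp(-4*t) + exp(-4*t), 0]
  [-t*exp(-4*t), t*exp(-4*t), exp(-4*t)]

Strategy: write A = P · J · P⁻¹ where J is a Jordan canonical form, so e^{tA} = P · e^{tJ} · P⁻¹, and e^{tJ} can be computed block-by-block.

A has Jordan form
J =
  [-4,  1,  0]
  [ 0, -4,  0]
  [ 0,  0, -4]
(up to reordering of blocks).

Per-block formulas:
  For a 1×1 block at λ = -4: exp(t · [-4]) = [e^(-4t)].
  For a 2×2 Jordan block J_2(-4): exp(t · J_2(-4)) = e^(-4t)·(I + t·N), where N is the 2×2 nilpotent shift.

After assembling e^{tJ} and conjugating by P, we get:

e^{tA} =
  [-t*exp(-4*t) + exp(-4*t), t*exp(-4*t), 0]
  [-t*exp(-4*t), t*exp(-4*t) + exp(-4*t), 0]
  [-t*exp(-4*t), t*exp(-4*t), exp(-4*t)]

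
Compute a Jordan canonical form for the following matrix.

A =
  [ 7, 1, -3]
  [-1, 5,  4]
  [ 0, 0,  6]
J_3(6)

The characteristic polynomial is
  det(x·I − A) = x^3 - 18*x^2 + 108*x - 216 = (x - 6)^3

Eigenvalues and multiplicities (the geometric multiplicity of λ is n − rank(A − λI), which equals the number of Jordan blocks for λ):
  λ = 6: algebraic multiplicity = 3, geometric multiplicity = 1

Determining the block sizes for each eigenvalue:
  λ = 6: one block (gm = 1), so the single block has size am = 3 → block sizes [3]

Assembling the blocks gives a Jordan form
J =
  [6, 1, 0]
  [0, 6, 1]
  [0, 0, 6]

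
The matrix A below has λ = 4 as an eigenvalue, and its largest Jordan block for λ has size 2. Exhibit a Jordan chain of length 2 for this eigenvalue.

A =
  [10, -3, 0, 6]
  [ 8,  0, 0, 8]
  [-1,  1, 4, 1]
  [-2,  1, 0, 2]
A Jordan chain for λ = 4 of length 2:
v_1 = (6, 8, -1, -2)ᵀ
v_2 = (1, 0, 0, 0)ᵀ

Let N = A − (4)·I. We want v_2 with N^2 v_2 = 0 but N^1 v_2 ≠ 0; then v_{j-1} := N · v_j for j = 2, …, 2.

Pick v_2 = (1, 0, 0, 0)ᵀ.
Then v_1 = N · v_2 = (6, 8, -1, -2)ᵀ.

Sanity check: (A − (4)·I) v_1 = (0, 0, 0, 0)ᵀ = 0. ✓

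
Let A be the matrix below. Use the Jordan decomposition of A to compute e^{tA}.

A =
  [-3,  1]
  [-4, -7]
e^{tA} =
  [2*t*exp(-5*t) + exp(-5*t), t*exp(-5*t)]
  [-4*t*exp(-5*t), -2*t*exp(-5*t) + exp(-5*t)]

Strategy: write A = P · J · P⁻¹ where J is a Jordan canonical form, so e^{tA} = P · e^{tJ} · P⁻¹, and e^{tJ} can be computed block-by-block.

A has Jordan form
J =
  [-5,  1]
  [ 0, -5]
(up to reordering of blocks).

Per-block formulas:
  For a 2×2 Jordan block J_2(-5): exp(t · J_2(-5)) = e^(-5t)·(I + t·N), where N is the 2×2 nilpotent shift.

After assembling e^{tJ} and conjugating by P, we get:

e^{tA} =
  [2*t*exp(-5*t) + exp(-5*t), t*exp(-5*t)]
  [-4*t*exp(-5*t), -2*t*exp(-5*t) + exp(-5*t)]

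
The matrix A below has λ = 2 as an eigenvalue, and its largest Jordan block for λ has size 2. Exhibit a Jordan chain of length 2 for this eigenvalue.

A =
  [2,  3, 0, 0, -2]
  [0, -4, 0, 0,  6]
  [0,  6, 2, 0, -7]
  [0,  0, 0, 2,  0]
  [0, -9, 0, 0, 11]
A Jordan chain for λ = 2 of length 2:
v_1 = (1, 0, -1, 0, 0)ᵀ
v_2 = (0, 1, 0, 0, 1)ᵀ

Let N = A − (2)·I. We want v_2 with N^2 v_2 = 0 but N^1 v_2 ≠ 0; then v_{j-1} := N · v_j for j = 2, …, 2.

Pick v_2 = (0, 1, 0, 0, 1)ᵀ.
Then v_1 = N · v_2 = (1, 0, -1, 0, 0)ᵀ.

Sanity check: (A − (2)·I) v_1 = (0, 0, 0, 0, 0)ᵀ = 0. ✓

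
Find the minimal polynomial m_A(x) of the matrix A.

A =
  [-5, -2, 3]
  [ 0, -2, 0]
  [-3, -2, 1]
x^2 + 4*x + 4

The characteristic polynomial is χ_A(x) = (x + 2)^3, so the eigenvalues are known. The minimal polynomial is
  m_A(x) = Π_λ (x − λ)^{k_λ}
where k_λ is the size of the *largest* Jordan block for λ (equivalently, the smallest k with (A − λI)^k v = 0 for every generalised eigenvector v of λ).

  λ = -2: largest Jordan block has size 2, contributing (x + 2)^2

So m_A(x) = (x + 2)^2 = x^2 + 4*x + 4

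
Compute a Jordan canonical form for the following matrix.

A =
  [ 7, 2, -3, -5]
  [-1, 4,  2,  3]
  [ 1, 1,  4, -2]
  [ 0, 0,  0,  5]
J_3(5) ⊕ J_1(5)

The characteristic polynomial is
  det(x·I − A) = x^4 - 20*x^3 + 150*x^2 - 500*x + 625 = (x - 5)^4

Eigenvalues and multiplicities (the geometric multiplicity of λ is n − rank(A − λI), which equals the number of Jordan blocks for λ):
  λ = 5: algebraic multiplicity = 4, geometric multiplicity = 2

Determining the block sizes for each eigenvalue:
  λ = 5: with am = 4 and gm = 2, the partition is not yet determined (e.g. several partitions of 4 into 2 parts exist). Let N = A − (5)·I. Computing rank(N^1) = 2, rank(N^2) = 1, rank(N^3) = 0; the number of blocks of size ≥ j is rank(N^{j−1}) − rank(N^j), giving [2, 1, 1]. So we have 1 block(s) of size 3, 1 block(s) of size 1 → block sizes [3, 1]

Assembling the blocks gives a Jordan form
J =
  [5, 1, 0, 0]
  [0, 5, 1, 0]
  [0, 0, 5, 0]
  [0, 0, 0, 5]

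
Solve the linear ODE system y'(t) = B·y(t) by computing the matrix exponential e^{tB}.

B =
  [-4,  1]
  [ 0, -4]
e^{tB} =
  [exp(-4*t), t*exp(-4*t)]
  [0, exp(-4*t)]

Strategy: write B = P · J · P⁻¹ where J is a Jordan canonical form, so e^{tB} = P · e^{tJ} · P⁻¹, and e^{tJ} can be computed block-by-block.

B has Jordan form
J =
  [-4,  1]
  [ 0, -4]
(up to reordering of blocks).

Per-block formulas:
  For a 2×2 Jordan block J_2(-4): exp(t · J_2(-4)) = e^(-4t)·(I + t·N), where N is the 2×2 nilpotent shift.

After assembling e^{tJ} and conjugating by P, we get:

e^{tB} =
  [exp(-4*t), t*exp(-4*t)]
  [0, exp(-4*t)]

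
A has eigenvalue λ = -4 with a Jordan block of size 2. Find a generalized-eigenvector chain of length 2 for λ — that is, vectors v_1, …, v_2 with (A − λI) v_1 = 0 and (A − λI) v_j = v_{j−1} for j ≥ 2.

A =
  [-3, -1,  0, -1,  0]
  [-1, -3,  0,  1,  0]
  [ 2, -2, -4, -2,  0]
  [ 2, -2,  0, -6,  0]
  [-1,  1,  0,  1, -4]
A Jordan chain for λ = -4 of length 2:
v_1 = (1, -1, 2, 2, -1)ᵀ
v_2 = (1, 0, 0, 0, 0)ᵀ

Let N = A − (-4)·I. We want v_2 with N^2 v_2 = 0 but N^1 v_2 ≠ 0; then v_{j-1} := N · v_j for j = 2, …, 2.

Pick v_2 = (1, 0, 0, 0, 0)ᵀ.
Then v_1 = N · v_2 = (1, -1, 2, 2, -1)ᵀ.

Sanity check: (A − (-4)·I) v_1 = (0, 0, 0, 0, 0)ᵀ = 0. ✓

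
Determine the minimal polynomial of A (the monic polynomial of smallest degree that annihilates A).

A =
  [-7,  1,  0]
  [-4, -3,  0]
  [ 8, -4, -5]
x^2 + 10*x + 25

The characteristic polynomial is χ_A(x) = (x + 5)^3, so the eigenvalues are known. The minimal polynomial is
  m_A(x) = Π_λ (x − λ)^{k_λ}
where k_λ is the size of the *largest* Jordan block for λ (equivalently, the smallest k with (A − λI)^k v = 0 for every generalised eigenvector v of λ).

  λ = -5: largest Jordan block has size 2, contributing (x + 5)^2

So m_A(x) = (x + 5)^2 = x^2 + 10*x + 25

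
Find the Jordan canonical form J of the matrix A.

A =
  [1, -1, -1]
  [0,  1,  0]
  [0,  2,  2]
J_2(1) ⊕ J_1(2)

The characteristic polynomial is
  det(x·I − A) = x^3 - 4*x^2 + 5*x - 2 = (x - 2)*(x - 1)^2

Eigenvalues and multiplicities (the geometric multiplicity of λ is n − rank(A − λI), which equals the number of Jordan blocks for λ):
  λ = 1: algebraic multiplicity = 2, geometric multiplicity = 1
  λ = 2: algebraic multiplicity = 1, geometric multiplicity = 1

Determining the block sizes for each eigenvalue:
  λ = 1: one block (gm = 1), so the single block has size am = 2 → block sizes [2]
  λ = 2: one block (gm = 1), so the single block has size am = 1 → block sizes [1]

Assembling the blocks gives a Jordan form
J =
  [1, 1, 0]
  [0, 1, 0]
  [0, 0, 2]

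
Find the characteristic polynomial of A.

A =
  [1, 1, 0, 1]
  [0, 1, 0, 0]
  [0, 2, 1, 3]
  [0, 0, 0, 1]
x^4 - 4*x^3 + 6*x^2 - 4*x + 1

Expanding det(x·I − A) (e.g. by cofactor expansion or by noting that A is similar to its Jordan form J, which has the same characteristic polynomial as A) gives
  χ_A(x) = x^4 - 4*x^3 + 6*x^2 - 4*x + 1
which factors as (x - 1)^4. The eigenvalues (with algebraic multiplicities) are λ = 1 with multiplicity 4.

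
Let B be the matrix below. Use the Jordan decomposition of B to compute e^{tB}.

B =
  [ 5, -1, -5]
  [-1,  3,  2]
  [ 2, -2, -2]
e^{tB} =
  [3*t*exp(2*t) + exp(2*t), 3*t^2*exp(2*t) - t*exp(2*t), 3*t^2*exp(2*t)/2 - 5*t*exp(2*t)]
  [-t*exp(2*t), -t^2*exp(2*t) + t*exp(2*t) + exp(2*t), -t^2*exp(2*t)/2 + 2*t*exp(2*t)]
  [2*t*exp(2*t), 2*t^2*exp(2*t) - 2*t*exp(2*t), t^2*exp(2*t) - 4*t*exp(2*t) + exp(2*t)]

Strategy: write B = P · J · P⁻¹ where J is a Jordan canonical form, so e^{tB} = P · e^{tJ} · P⁻¹, and e^{tJ} can be computed block-by-block.

B has Jordan form
J =
  [2, 1, 0]
  [0, 2, 1]
  [0, 0, 2]
(up to reordering of blocks).

Per-block formulas:
  For a 3×3 Jordan block J_3(2): exp(t · J_3(2)) = e^(2t)·(I + t·N + (t^2/2)·N^2), where N is the 3×3 nilpotent shift.

After assembling e^{tJ} and conjugating by P, we get:

e^{tB} =
  [3*t*exp(2*t) + exp(2*t), 3*t^2*exp(2*t) - t*exp(2*t), 3*t^2*exp(2*t)/2 - 5*t*exp(2*t)]
  [-t*exp(2*t), -t^2*exp(2*t) + t*exp(2*t) + exp(2*t), -t^2*exp(2*t)/2 + 2*t*exp(2*t)]
  [2*t*exp(2*t), 2*t^2*exp(2*t) - 2*t*exp(2*t), t^2*exp(2*t) - 4*t*exp(2*t) + exp(2*t)]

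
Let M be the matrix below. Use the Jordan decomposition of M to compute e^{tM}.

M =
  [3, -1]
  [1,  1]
e^{tM} =
  [t*exp(2*t) + exp(2*t), -t*exp(2*t)]
  [t*exp(2*t), -t*exp(2*t) + exp(2*t)]

Strategy: write M = P · J · P⁻¹ where J is a Jordan canonical form, so e^{tM} = P · e^{tJ} · P⁻¹, and e^{tJ} can be computed block-by-block.

M has Jordan form
J =
  [2, 1]
  [0, 2]
(up to reordering of blocks).

Per-block formulas:
  For a 2×2 Jordan block J_2(2): exp(t · J_2(2)) = e^(2t)·(I + t·N), where N is the 2×2 nilpotent shift.

After assembling e^{tJ} and conjugating by P, we get:

e^{tM} =
  [t*exp(2*t) + exp(2*t), -t*exp(2*t)]
  [t*exp(2*t), -t*exp(2*t) + exp(2*t)]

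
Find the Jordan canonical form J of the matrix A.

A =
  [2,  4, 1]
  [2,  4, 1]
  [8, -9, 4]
J_1(0) ⊕ J_2(5)

The characteristic polynomial is
  det(x·I − A) = x^3 - 10*x^2 + 25*x = x*(x - 5)^2

Eigenvalues and multiplicities (the geometric multiplicity of λ is n − rank(A − λI), which equals the number of Jordan blocks for λ):
  λ = 0: algebraic multiplicity = 1, geometric multiplicity = 1
  λ = 5: algebraic multiplicity = 2, geometric multiplicity = 1

Determining the block sizes for each eigenvalue:
  λ = 0: one block (gm = 1), so the single block has size am = 1 → block sizes [1]
  λ = 5: one block (gm = 1), so the single block has size am = 2 → block sizes [2]

Assembling the blocks gives a Jordan form
J =
  [0, 0, 0]
  [0, 5, 1]
  [0, 0, 5]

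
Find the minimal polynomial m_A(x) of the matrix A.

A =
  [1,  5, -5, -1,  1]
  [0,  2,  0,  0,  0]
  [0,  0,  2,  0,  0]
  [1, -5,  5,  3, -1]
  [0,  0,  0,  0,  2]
x^2 - 4*x + 4

The characteristic polynomial is χ_A(x) = (x - 2)^5, so the eigenvalues are known. The minimal polynomial is
  m_A(x) = Π_λ (x − λ)^{k_λ}
where k_λ is the size of the *largest* Jordan block for λ (equivalently, the smallest k with (A − λI)^k v = 0 for every generalised eigenvector v of λ).

  λ = 2: largest Jordan block has size 2, contributing (x − 2)^2

So m_A(x) = (x - 2)^2 = x^2 - 4*x + 4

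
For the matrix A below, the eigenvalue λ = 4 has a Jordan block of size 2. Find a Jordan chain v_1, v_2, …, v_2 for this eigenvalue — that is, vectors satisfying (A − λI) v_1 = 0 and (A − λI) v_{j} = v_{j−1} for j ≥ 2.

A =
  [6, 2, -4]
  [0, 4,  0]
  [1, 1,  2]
A Jordan chain for λ = 4 of length 2:
v_1 = (2, 0, 1)ᵀ
v_2 = (1, 0, 0)ᵀ

Let N = A − (4)·I. We want v_2 with N^2 v_2 = 0 but N^1 v_2 ≠ 0; then v_{j-1} := N · v_j for j = 2, …, 2.

Pick v_2 = (1, 0, 0)ᵀ.
Then v_1 = N · v_2 = (2, 0, 1)ᵀ.

Sanity check: (A − (4)·I) v_1 = (0, 0, 0)ᵀ = 0. ✓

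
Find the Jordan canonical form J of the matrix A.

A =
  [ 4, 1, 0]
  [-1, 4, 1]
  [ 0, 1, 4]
J_3(4)

The characteristic polynomial is
  det(x·I − A) = x^3 - 12*x^2 + 48*x - 64 = (x - 4)^3

Eigenvalues and multiplicities (the geometric multiplicity of λ is n − rank(A − λI), which equals the number of Jordan blocks for λ):
  λ = 4: algebraic multiplicity = 3, geometric multiplicity = 1

Determining the block sizes for each eigenvalue:
  λ = 4: one block (gm = 1), so the single block has size am = 3 → block sizes [3]

Assembling the blocks gives a Jordan form
J =
  [4, 1, 0]
  [0, 4, 1]
  [0, 0, 4]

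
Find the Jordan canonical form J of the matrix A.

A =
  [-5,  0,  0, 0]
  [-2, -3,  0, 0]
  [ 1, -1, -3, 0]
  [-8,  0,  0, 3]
J_1(-5) ⊕ J_2(-3) ⊕ J_1(3)

The characteristic polynomial is
  det(x·I − A) = x^4 + 8*x^3 + 6*x^2 - 72*x - 135 = (x - 3)*(x + 3)^2*(x + 5)

Eigenvalues and multiplicities (the geometric multiplicity of λ is n − rank(A − λI), which equals the number of Jordan blocks for λ):
  λ = -5: algebraic multiplicity = 1, geometric multiplicity = 1
  λ = -3: algebraic multiplicity = 2, geometric multiplicity = 1
  λ = 3: algebraic multiplicity = 1, geometric multiplicity = 1

Determining the block sizes for each eigenvalue:
  λ = -5: one block (gm = 1), so the single block has size am = 1 → block sizes [1]
  λ = -3: one block (gm = 1), so the single block has size am = 2 → block sizes [2]
  λ = 3: one block (gm = 1), so the single block has size am = 1 → block sizes [1]

Assembling the blocks gives a Jordan form
J =
  [-5,  0,  0, 0]
  [ 0, -3,  1, 0]
  [ 0,  0, -3, 0]
  [ 0,  0,  0, 3]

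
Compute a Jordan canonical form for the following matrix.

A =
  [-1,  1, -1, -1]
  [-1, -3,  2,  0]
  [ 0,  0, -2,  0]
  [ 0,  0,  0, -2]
J_3(-2) ⊕ J_1(-2)

The characteristic polynomial is
  det(x·I − A) = x^4 + 8*x^3 + 24*x^2 + 32*x + 16 = (x + 2)^4

Eigenvalues and multiplicities (the geometric multiplicity of λ is n − rank(A − λI), which equals the number of Jordan blocks for λ):
  λ = -2: algebraic multiplicity = 4, geometric multiplicity = 2

Determining the block sizes for each eigenvalue:
  λ = -2: with am = 4 and gm = 2, the partition is not yet determined (e.g. several partitions of 4 into 2 parts exist). Let N = A − (-2)·I. Computing rank(N^1) = 2, rank(N^2) = 1, rank(N^3) = 0; the number of blocks of size ≥ j is rank(N^{j−1}) − rank(N^j), giving [2, 1, 1]. So we have 1 block(s) of size 3, 1 block(s) of size 1 → block sizes [3, 1]

Assembling the blocks gives a Jordan form
J =
  [-2,  1,  0,  0]
  [ 0, -2,  1,  0]
  [ 0,  0, -2,  0]
  [ 0,  0,  0, -2]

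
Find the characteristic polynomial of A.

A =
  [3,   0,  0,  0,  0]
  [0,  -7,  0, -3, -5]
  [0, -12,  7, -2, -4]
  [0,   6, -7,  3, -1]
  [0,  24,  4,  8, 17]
x^5 - 23*x^4 + 210*x^3 - 950*x^2 + 2125*x - 1875

Expanding det(x·I − A) (e.g. by cofactor expansion or by noting that A is similar to its Jordan form J, which has the same characteristic polynomial as A) gives
  χ_A(x) = x^5 - 23*x^4 + 210*x^3 - 950*x^2 + 2125*x - 1875
which factors as (x - 5)^4*(x - 3). The eigenvalues (with algebraic multiplicities) are λ = 3 with multiplicity 1, λ = 5 with multiplicity 4.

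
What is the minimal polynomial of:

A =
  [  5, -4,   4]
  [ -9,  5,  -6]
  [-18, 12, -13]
x^2 + 2*x + 1

The characteristic polynomial is χ_A(x) = (x + 1)^3, so the eigenvalues are known. The minimal polynomial is
  m_A(x) = Π_λ (x − λ)^{k_λ}
where k_λ is the size of the *largest* Jordan block for λ (equivalently, the smallest k with (A − λI)^k v = 0 for every generalised eigenvector v of λ).

  λ = -1: largest Jordan block has size 2, contributing (x + 1)^2

So m_A(x) = (x + 1)^2 = x^2 + 2*x + 1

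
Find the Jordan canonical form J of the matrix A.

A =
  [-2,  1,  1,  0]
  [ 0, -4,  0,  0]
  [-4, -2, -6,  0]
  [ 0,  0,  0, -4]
J_2(-4) ⊕ J_1(-4) ⊕ J_1(-4)

The characteristic polynomial is
  det(x·I − A) = x^4 + 16*x^3 + 96*x^2 + 256*x + 256 = (x + 4)^4

Eigenvalues and multiplicities (the geometric multiplicity of λ is n − rank(A − λI), which equals the number of Jordan blocks for λ):
  λ = -4: algebraic multiplicity = 4, geometric multiplicity = 3

Determining the block sizes for each eigenvalue:
  λ = -4: 3 blocks summing to 4 forces exactly one block of size 2 and the rest size 1 → block sizes [2, 1, 1]

Assembling the blocks gives a Jordan form
J =
  [-4,  1,  0,  0]
  [ 0, -4,  0,  0]
  [ 0,  0, -4,  0]
  [ 0,  0,  0, -4]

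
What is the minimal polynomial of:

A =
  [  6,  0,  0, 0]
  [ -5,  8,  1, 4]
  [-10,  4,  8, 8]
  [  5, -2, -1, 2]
x^2 - 12*x + 36

The characteristic polynomial is χ_A(x) = (x - 6)^4, so the eigenvalues are known. The minimal polynomial is
  m_A(x) = Π_λ (x − λ)^{k_λ}
where k_λ is the size of the *largest* Jordan block for λ (equivalently, the smallest k with (A − λI)^k v = 0 for every generalised eigenvector v of λ).

  λ = 6: largest Jordan block has size 2, contributing (x − 6)^2

So m_A(x) = (x - 6)^2 = x^2 - 12*x + 36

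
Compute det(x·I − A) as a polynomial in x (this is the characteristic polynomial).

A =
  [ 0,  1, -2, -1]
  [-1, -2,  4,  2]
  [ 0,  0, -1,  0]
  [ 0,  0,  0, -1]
x^4 + 4*x^3 + 6*x^2 + 4*x + 1

Expanding det(x·I − A) (e.g. by cofactor expansion or by noting that A is similar to its Jordan form J, which has the same characteristic polynomial as A) gives
  χ_A(x) = x^4 + 4*x^3 + 6*x^2 + 4*x + 1
which factors as (x + 1)^4. The eigenvalues (with algebraic multiplicities) are λ = -1 with multiplicity 4.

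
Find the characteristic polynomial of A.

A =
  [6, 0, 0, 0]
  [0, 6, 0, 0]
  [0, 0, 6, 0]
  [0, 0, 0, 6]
x^4 - 24*x^3 + 216*x^2 - 864*x + 1296

Expanding det(x·I − A) (e.g. by cofactor expansion or by noting that A is similar to its Jordan form J, which has the same characteristic polynomial as A) gives
  χ_A(x) = x^4 - 24*x^3 + 216*x^2 - 864*x + 1296
which factors as (x - 6)^4. The eigenvalues (with algebraic multiplicities) are λ = 6 with multiplicity 4.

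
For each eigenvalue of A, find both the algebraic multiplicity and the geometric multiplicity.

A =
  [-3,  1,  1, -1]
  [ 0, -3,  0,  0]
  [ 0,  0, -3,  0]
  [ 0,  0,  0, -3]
λ = -3: alg = 4, geom = 3

Step 1 — factor the characteristic polynomial to read off the algebraic multiplicities:
  χ_A(x) = (x + 3)^4

Step 2 — compute geometric multiplicities via the rank-nullity identity g(λ) = n − rank(A − λI):
  rank(A − (-3)·I) = 1, so dim ker(A − (-3)·I) = n − 1 = 3

Summary:
  λ = -3: algebraic multiplicity = 4, geometric multiplicity = 3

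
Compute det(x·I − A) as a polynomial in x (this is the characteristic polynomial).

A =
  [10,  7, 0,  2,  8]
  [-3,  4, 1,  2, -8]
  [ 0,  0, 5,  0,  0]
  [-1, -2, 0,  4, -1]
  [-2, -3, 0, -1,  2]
x^5 - 25*x^4 + 250*x^3 - 1250*x^2 + 3125*x - 3125

Expanding det(x·I − A) (e.g. by cofactor expansion or by noting that A is similar to its Jordan form J, which has the same characteristic polynomial as A) gives
  χ_A(x) = x^5 - 25*x^4 + 250*x^3 - 1250*x^2 + 3125*x - 3125
which factors as (x - 5)^5. The eigenvalues (with algebraic multiplicities) are λ = 5 with multiplicity 5.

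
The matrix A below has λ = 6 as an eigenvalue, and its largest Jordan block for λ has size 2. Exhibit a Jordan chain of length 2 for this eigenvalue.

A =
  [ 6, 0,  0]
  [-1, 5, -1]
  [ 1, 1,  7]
A Jordan chain for λ = 6 of length 2:
v_1 = (0, -1, 1)ᵀ
v_2 = (1, 0, 0)ᵀ

Let N = A − (6)·I. We want v_2 with N^2 v_2 = 0 but N^1 v_2 ≠ 0; then v_{j-1} := N · v_j for j = 2, …, 2.

Pick v_2 = (1, 0, 0)ᵀ.
Then v_1 = N · v_2 = (0, -1, 1)ᵀ.

Sanity check: (A − (6)·I) v_1 = (0, 0, 0)ᵀ = 0. ✓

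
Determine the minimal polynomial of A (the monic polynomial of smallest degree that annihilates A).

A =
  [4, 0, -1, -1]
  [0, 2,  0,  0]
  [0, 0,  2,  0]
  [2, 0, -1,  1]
x^2 - 5*x + 6

The characteristic polynomial is χ_A(x) = (x - 3)*(x - 2)^3, so the eigenvalues are known. The minimal polynomial is
  m_A(x) = Π_λ (x − λ)^{k_λ}
where k_λ is the size of the *largest* Jordan block for λ (equivalently, the smallest k with (A − λI)^k v = 0 for every generalised eigenvector v of λ).

  λ = 2: largest Jordan block has size 1, contributing (x − 2)
  λ = 3: largest Jordan block has size 1, contributing (x − 3)

So m_A(x) = (x - 3)*(x - 2) = x^2 - 5*x + 6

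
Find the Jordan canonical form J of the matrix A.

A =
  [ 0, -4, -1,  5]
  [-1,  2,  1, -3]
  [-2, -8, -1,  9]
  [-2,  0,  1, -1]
J_3(0) ⊕ J_1(0)

The characteristic polynomial is
  det(x·I − A) = x^4

Eigenvalues and multiplicities (the geometric multiplicity of λ is n − rank(A − λI), which equals the number of Jordan blocks for λ):
  λ = 0: algebraic multiplicity = 4, geometric multiplicity = 2

Determining the block sizes for each eigenvalue:
  λ = 0: with am = 4 and gm = 2, the partition is not yet determined (e.g. several partitions of 4 into 2 parts exist). Let N = A − (0)·I. Computing rank(N^1) = 2, rank(N^2) = 1, rank(N^3) = 0; the number of blocks of size ≥ j is rank(N^{j−1}) − rank(N^j), giving [2, 1, 1]. So we have 1 block(s) of size 3, 1 block(s) of size 1 → block sizes [3, 1]

Assembling the blocks gives a Jordan form
J =
  [0, 1, 0, 0]
  [0, 0, 1, 0]
  [0, 0, 0, 0]
  [0, 0, 0, 0]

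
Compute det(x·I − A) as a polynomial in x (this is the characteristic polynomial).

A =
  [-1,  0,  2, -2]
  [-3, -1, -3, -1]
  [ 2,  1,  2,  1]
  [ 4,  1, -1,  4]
x^4 - 4*x^3 + 6*x^2 - 4*x + 1

Expanding det(x·I − A) (e.g. by cofactor expansion or by noting that A is similar to its Jordan form J, which has the same characteristic polynomial as A) gives
  χ_A(x) = x^4 - 4*x^3 + 6*x^2 - 4*x + 1
which factors as (x - 1)^4. The eigenvalues (with algebraic multiplicities) are λ = 1 with multiplicity 4.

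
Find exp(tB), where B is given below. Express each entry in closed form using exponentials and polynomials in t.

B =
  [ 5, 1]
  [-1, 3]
e^{tB} =
  [t*exp(4*t) + exp(4*t), t*exp(4*t)]
  [-t*exp(4*t), -t*exp(4*t) + exp(4*t)]

Strategy: write B = P · J · P⁻¹ where J is a Jordan canonical form, so e^{tB} = P · e^{tJ} · P⁻¹, and e^{tJ} can be computed block-by-block.

B has Jordan form
J =
  [4, 1]
  [0, 4]
(up to reordering of blocks).

Per-block formulas:
  For a 2×2 Jordan block J_2(4): exp(t · J_2(4)) = e^(4t)·(I + t·N), where N is the 2×2 nilpotent shift.

After assembling e^{tJ} and conjugating by P, we get:

e^{tB} =
  [t*exp(4*t) + exp(4*t), t*exp(4*t)]
  [-t*exp(4*t), -t*exp(4*t) + exp(4*t)]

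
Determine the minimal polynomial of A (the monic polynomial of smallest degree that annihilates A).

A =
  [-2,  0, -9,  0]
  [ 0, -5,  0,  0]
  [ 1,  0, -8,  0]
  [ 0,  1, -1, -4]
x^3 + 14*x^2 + 65*x + 100

The characteristic polynomial is χ_A(x) = (x + 4)*(x + 5)^3, so the eigenvalues are known. The minimal polynomial is
  m_A(x) = Π_λ (x − λ)^{k_λ}
where k_λ is the size of the *largest* Jordan block for λ (equivalently, the smallest k with (A − λI)^k v = 0 for every generalised eigenvector v of λ).

  λ = -5: largest Jordan block has size 2, contributing (x + 5)^2
  λ = -4: largest Jordan block has size 1, contributing (x + 4)

So m_A(x) = (x + 4)*(x + 5)^2 = x^3 + 14*x^2 + 65*x + 100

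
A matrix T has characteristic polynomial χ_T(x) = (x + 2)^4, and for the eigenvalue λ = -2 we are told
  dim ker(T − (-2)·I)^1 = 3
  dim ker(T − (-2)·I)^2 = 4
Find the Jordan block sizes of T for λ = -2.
Block sizes for λ = -2: [2, 1, 1]

From the dimensions of kernels of powers, the number of Jordan blocks of size at least j is d_j − d_{j−1} where d_j = dim ker(N^j) (with d_0 = 0). Computing the differences gives [3, 1].
The number of blocks of size exactly k is (#blocks of size ≥ k) − (#blocks of size ≥ k + 1), so the partition is: 2 block(s) of size 1, 1 block(s) of size 2.
In nonincreasing order the block sizes are [2, 1, 1].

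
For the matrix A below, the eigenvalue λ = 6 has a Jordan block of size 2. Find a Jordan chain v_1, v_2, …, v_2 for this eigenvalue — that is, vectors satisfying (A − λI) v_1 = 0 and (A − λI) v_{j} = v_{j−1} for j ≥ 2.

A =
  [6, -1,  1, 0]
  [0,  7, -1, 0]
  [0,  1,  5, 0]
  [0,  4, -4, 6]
A Jordan chain for λ = 6 of length 2:
v_1 = (-1, 1, 1, 4)ᵀ
v_2 = (0, 1, 0, 0)ᵀ

Let N = A − (6)·I. We want v_2 with N^2 v_2 = 0 but N^1 v_2 ≠ 0; then v_{j-1} := N · v_j for j = 2, …, 2.

Pick v_2 = (0, 1, 0, 0)ᵀ.
Then v_1 = N · v_2 = (-1, 1, 1, 4)ᵀ.

Sanity check: (A − (6)·I) v_1 = (0, 0, 0, 0)ᵀ = 0. ✓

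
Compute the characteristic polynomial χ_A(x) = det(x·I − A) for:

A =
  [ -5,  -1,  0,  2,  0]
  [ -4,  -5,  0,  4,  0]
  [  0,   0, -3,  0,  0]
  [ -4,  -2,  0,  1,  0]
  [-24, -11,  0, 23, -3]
x^5 + 15*x^4 + 90*x^3 + 270*x^2 + 405*x + 243

Expanding det(x·I − A) (e.g. by cofactor expansion or by noting that A is similar to its Jordan form J, which has the same characteristic polynomial as A) gives
  χ_A(x) = x^5 + 15*x^4 + 90*x^3 + 270*x^2 + 405*x + 243
which factors as (x + 3)^5. The eigenvalues (with algebraic multiplicities) are λ = -3 with multiplicity 5.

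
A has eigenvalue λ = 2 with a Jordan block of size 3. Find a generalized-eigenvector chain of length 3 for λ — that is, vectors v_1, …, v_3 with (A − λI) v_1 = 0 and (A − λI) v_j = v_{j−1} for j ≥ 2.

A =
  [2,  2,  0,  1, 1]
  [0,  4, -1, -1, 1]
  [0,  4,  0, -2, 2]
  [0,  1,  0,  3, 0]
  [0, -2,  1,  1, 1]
A Jordan chain for λ = 2 of length 3:
v_1 = (3, -3, -6, 3, 3)ᵀ
v_2 = (2, 2, 4, 1, -2)ᵀ
v_3 = (0, 1, 0, 0, 0)ᵀ

Let N = A − (2)·I. We want v_3 with N^3 v_3 = 0 but N^2 v_3 ≠ 0; then v_{j-1} := N · v_j for j = 3, …, 2.

Pick v_3 = (0, 1, 0, 0, 0)ᵀ.
Then v_2 = N · v_3 = (2, 2, 4, 1, -2)ᵀ.
Then v_1 = N · v_2 = (3, -3, -6, 3, 3)ᵀ.

Sanity check: (A − (2)·I) v_1 = (0, 0, 0, 0, 0)ᵀ = 0. ✓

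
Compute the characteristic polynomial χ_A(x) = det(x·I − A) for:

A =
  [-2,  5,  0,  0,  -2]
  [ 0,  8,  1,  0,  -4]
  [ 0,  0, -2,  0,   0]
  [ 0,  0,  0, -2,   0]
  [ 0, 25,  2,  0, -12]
x^5 + 10*x^4 + 40*x^3 + 80*x^2 + 80*x + 32

Expanding det(x·I − A) (e.g. by cofactor expansion or by noting that A is similar to its Jordan form J, which has the same characteristic polynomial as A) gives
  χ_A(x) = x^5 + 10*x^4 + 40*x^3 + 80*x^2 + 80*x + 32
which factors as (x + 2)^5. The eigenvalues (with algebraic multiplicities) are λ = -2 with multiplicity 5.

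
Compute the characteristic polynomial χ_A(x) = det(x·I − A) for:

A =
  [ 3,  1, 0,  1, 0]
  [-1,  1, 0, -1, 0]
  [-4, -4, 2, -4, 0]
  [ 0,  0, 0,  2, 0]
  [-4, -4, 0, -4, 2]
x^5 - 10*x^4 + 40*x^3 - 80*x^2 + 80*x - 32

Expanding det(x·I − A) (e.g. by cofactor expansion or by noting that A is similar to its Jordan form J, which has the same characteristic polynomial as A) gives
  χ_A(x) = x^5 - 10*x^4 + 40*x^3 - 80*x^2 + 80*x - 32
which factors as (x - 2)^5. The eigenvalues (with algebraic multiplicities) are λ = 2 with multiplicity 5.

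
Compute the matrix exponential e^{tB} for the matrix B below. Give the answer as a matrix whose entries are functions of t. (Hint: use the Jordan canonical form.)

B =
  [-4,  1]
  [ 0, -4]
e^{tB} =
  [exp(-4*t), t*exp(-4*t)]
  [0, exp(-4*t)]

Strategy: write B = P · J · P⁻¹ where J is a Jordan canonical form, so e^{tB} = P · e^{tJ} · P⁻¹, and e^{tJ} can be computed block-by-block.

B has Jordan form
J =
  [-4,  1]
  [ 0, -4]
(up to reordering of blocks).

Per-block formulas:
  For a 2×2 Jordan block J_2(-4): exp(t · J_2(-4)) = e^(-4t)·(I + t·N), where N is the 2×2 nilpotent shift.

After assembling e^{tJ} and conjugating by P, we get:

e^{tB} =
  [exp(-4*t), t*exp(-4*t)]
  [0, exp(-4*t)]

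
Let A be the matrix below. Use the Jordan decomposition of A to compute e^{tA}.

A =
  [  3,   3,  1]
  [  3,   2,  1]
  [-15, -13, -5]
e^{tA} =
  [3*t^2/2 + 3*t + 1, t^2 + 3*t, t^2/2 + t]
  [3*t, 2*t + 1, t]
  [-9*t^2/2 - 15*t, -3*t^2 - 13*t, -3*t^2/2 - 5*t + 1]

Strategy: write A = P · J · P⁻¹ where J is a Jordan canonical form, so e^{tA} = P · e^{tJ} · P⁻¹, and e^{tJ} can be computed block-by-block.

A has Jordan form
J =
  [0, 1, 0]
  [0, 0, 1]
  [0, 0, 0]
(up to reordering of blocks).

Per-block formulas:
  For a 3×3 Jordan block J_3(0): exp(t · J_3(0)) = e^(0t)·(I + t·N + (t^2/2)·N^2), where N is the 3×3 nilpotent shift.

After assembling e^{tJ} and conjugating by P, we get:

e^{tA} =
  [3*t^2/2 + 3*t + 1, t^2 + 3*t, t^2/2 + t]
  [3*t, 2*t + 1, t]
  [-9*t^2/2 - 15*t, -3*t^2 - 13*t, -3*t^2/2 - 5*t + 1]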